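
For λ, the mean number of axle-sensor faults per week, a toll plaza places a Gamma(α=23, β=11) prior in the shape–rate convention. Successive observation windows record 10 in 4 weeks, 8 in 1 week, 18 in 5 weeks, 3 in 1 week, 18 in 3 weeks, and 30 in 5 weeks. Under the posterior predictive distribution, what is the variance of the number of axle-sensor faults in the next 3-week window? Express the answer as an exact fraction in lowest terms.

121/10

Total count: 10 + 8 + 18 + 3 + 18 + 30 = 87.
Total exposure: 4 + 1 + 5 + 1 + 3 + 5 = 19 weeks.
The Gamma prior is conjugate for the Poisson rate, so λ | data ~ Gamma(23+87, 11+19) = Gamma(110, 30).
The posterior predictive for a window of length T is Negative Binomial with variance T·α'·(β'+T)/β'² = 3·110·33/900 = 121/10.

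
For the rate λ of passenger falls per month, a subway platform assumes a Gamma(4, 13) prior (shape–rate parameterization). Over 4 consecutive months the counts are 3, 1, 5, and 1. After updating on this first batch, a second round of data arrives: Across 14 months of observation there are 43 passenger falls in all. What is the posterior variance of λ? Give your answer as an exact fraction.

Total count: 3 + 1 + 5 + 1 = 10.
Total exposure: 4 months.
After the first batch: Gamma(4 + 10, 13 + 4) = Gamma(14, 17).
Total count 43 over total exposure 14 months.
After the second batch: Gamma(14 + 43, 17 + 14) = Gamma(57, 31).
Posterior variance = α'/β'² = 57/961.

57/961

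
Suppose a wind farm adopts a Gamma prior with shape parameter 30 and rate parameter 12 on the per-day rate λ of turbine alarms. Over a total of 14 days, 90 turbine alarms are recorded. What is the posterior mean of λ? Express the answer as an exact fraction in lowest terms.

Total count 90 over total exposure 14 days.
Conjugate update: add total count to the shape and total exposure to the rate, giving Gamma(120, 26).
Posterior mean = α'/β' = 120/26 = 60/13.

60/13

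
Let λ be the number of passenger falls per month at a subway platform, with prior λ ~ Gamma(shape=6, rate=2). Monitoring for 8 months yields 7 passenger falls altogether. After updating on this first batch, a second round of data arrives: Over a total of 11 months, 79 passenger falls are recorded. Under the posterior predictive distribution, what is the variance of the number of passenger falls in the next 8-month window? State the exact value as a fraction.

21344/441

Total count 7 over total exposure 8 months.
After the first batch: Gamma(6 + 7, 2 + 8) = Gamma(13, 10).
Total count 79 over total exposure 11 months.
After the second batch: Gamma(13 + 79, 10 + 11) = Gamma(92, 21).
The posterior predictive for a window of length T is Negative Binomial with variance T·α'·(β'+T)/β'² = 8·92·29/441 = 21344/441.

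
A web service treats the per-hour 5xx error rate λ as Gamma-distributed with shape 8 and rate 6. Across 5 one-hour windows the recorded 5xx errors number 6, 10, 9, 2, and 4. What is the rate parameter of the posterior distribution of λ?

11

Total count: 6 + 10 + 9 + 2 + 4 = 31.
Total exposure: 5 hours.
Posterior: α' = 8 + 31 = 39, β' = 6 + 5 = 11.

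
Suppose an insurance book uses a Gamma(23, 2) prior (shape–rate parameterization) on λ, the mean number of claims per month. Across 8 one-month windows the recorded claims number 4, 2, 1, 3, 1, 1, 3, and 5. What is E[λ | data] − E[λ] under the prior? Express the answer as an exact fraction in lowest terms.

Total count: 4 + 2 + 1 + 3 + 1 + 1 + 3 + 5 = 20.
Total exposure: 8 months.
By Gamma–Poisson conjugacy, the posterior is Gamma(α + Σx, β + Σt) = Gamma(23 + 20, 2 + 8) = Gamma(43, 10).
Posterior mean = 43/10 = 43/10; prior mean = 23/2 = 23/2. Difference = 43/10 − 23/2 = -36/5.

-36/5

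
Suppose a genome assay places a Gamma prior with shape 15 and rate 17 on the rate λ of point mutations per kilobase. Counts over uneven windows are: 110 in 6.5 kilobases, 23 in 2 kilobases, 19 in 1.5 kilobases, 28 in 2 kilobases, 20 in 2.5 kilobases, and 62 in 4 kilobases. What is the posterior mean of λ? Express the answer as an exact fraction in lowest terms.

Total count: 110 + 23 + 19 + 28 + 20 + 62 = 262.
Total exposure: 6.5 + 2 + 1.5 + 2 + 2.5 + 4 = 18.5 kilobases.
Conjugate update: add total count to the shape and total exposure to the rate, giving Gamma(277, 71/2).
Posterior mean = α'/β' = 277/(71/2) = 554/71.

554/71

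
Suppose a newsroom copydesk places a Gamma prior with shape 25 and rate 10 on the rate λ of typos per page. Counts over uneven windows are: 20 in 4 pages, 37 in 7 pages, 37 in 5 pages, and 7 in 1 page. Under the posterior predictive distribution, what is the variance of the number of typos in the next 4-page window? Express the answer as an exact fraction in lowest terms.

Total count: 20 + 37 + 37 + 7 = 101.
Total exposure: 4 + 7 + 5 + 1 = 17 pages.
By Gamma–Poisson conjugacy, the posterior is Gamma(α + Σx, β + Σt) = Gamma(25 + 101, 10 + 17) = Gamma(126, 27).
The posterior predictive for a window of length T is Negative Binomial with variance T·α'·(β'+T)/β'² = 4·126·31/729 = 1736/81.

1736/81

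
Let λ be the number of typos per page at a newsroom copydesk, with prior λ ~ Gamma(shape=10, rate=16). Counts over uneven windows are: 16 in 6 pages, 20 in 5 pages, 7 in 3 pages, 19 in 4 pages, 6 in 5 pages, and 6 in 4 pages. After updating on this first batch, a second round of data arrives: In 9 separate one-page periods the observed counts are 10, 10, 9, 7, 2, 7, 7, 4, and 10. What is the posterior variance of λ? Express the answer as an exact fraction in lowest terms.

Total count: 16 + 20 + 7 + 19 + 6 + 6 = 74.
Total exposure: 6 + 5 + 3 + 4 + 5 + 4 = 27 pages.
After the first batch: Gamma(10 + 74, 16 + 27) = Gamma(84, 43).
Total count: 10 + 10 + 9 + 7 + 2 + 7 + 7 + 4 + 10 = 66.
Total exposure: 9 pages.
After the second batch: Gamma(84 + 66, 43 + 9) = Gamma(150, 52).
Posterior variance = α'/β'² = 150/2704 = 75/1352.

75/1352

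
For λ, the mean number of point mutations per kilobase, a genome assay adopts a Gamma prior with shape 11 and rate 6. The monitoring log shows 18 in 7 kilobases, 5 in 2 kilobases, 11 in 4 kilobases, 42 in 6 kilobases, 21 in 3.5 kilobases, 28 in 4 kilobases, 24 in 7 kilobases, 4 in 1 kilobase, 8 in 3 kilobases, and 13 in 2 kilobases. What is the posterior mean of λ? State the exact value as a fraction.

370/91

Total count: 18 + 5 + 11 + 42 + 21 + 28 + 24 + 4 + 8 + 13 = 174.
Total exposure: 7 + 2 + 4 + 6 + 3.5 + 4 + 7 + 1 + 3 + 2 = 39.5 kilobases.
By Gamma–Poisson conjugacy, the posterior is Gamma(α + Σx, β + Σt) = Gamma(11 + 174, 6 + 39.5) = Gamma(185, 91/2).
Posterior mean = α'/β' = 185/(91/2) = 370/91.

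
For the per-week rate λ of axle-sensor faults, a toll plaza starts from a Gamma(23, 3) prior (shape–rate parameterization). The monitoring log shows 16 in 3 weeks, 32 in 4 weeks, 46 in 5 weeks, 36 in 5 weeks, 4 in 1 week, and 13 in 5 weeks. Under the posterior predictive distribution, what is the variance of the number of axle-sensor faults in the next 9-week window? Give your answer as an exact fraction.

26775/338

Total count: 16 + 32 + 46 + 36 + 4 + 13 = 147.
Total exposure: 3 + 4 + 5 + 5 + 1 + 5 = 23 weeks.
The Gamma prior is conjugate for the Poisson rate, so λ | data ~ Gamma(23+147, 3+23) = Gamma(170, 26).
The posterior predictive for a window of length T is Negative Binomial with variance T·α'·(β'+T)/β'² = 9·170·35/676 = 26775/338.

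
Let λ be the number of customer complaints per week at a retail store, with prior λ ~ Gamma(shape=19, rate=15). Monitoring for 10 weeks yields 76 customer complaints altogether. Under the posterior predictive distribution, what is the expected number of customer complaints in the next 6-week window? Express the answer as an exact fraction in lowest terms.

Total count 76 over total exposure 10 weeks.
The Gamma prior is conjugate for the Poisson rate, so λ | data ~ Gamma(19+76, 15+10) = Gamma(95, 25).
Predictive mean over a 6-week window = T·E[λ|data] = 6·95/25 = 114/5.

114/5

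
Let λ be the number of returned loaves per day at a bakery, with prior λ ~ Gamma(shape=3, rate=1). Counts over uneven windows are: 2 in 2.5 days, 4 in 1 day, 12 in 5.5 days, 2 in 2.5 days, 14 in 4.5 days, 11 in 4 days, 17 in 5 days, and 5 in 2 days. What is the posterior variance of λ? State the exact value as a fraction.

5/56

Total count: 2 + 4 + 12 + 2 + 14 + 11 + 17 + 5 = 67.
Total exposure: 2.5 + 1 + 5.5 + 2.5 + 4.5 + 4 + 5 + 2 = 27 days.
The Gamma prior is conjugate for the Poisson rate, so λ | data ~ Gamma(3+67, 1+27) = Gamma(70, 28).
Posterior variance = α'/β'² = 70/784 = 5/56.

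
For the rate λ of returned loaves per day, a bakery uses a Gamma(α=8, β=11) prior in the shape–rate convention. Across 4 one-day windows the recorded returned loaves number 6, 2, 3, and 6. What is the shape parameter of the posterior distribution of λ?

25

Total count: 6 + 2 + 3 + 6 = 17.
Total exposure: 4 days.
The Gamma prior is conjugate for the Poisson rate, so λ | data ~ Gamma(8+17, 11+4) = Gamma(25, 15).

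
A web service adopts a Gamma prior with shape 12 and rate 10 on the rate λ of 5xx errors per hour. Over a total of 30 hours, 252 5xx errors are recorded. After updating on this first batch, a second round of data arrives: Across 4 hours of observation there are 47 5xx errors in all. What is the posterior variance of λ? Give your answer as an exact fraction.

311/1936

Total count 252 over total exposure 30 hours.
After the first batch: Gamma(12 + 252, 10 + 30) = Gamma(264, 40).
Total count 47 over total exposure 4 hours.
After the second batch: Gamma(264 + 47, 40 + 4) = Gamma(311, 44).
Posterior variance = α'/β'² = 311/1936.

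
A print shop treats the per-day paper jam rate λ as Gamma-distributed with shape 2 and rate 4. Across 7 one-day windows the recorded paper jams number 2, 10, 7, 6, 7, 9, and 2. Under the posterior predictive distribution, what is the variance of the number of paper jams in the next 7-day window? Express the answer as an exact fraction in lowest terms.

5670/121

Total count: 2 + 10 + 7 + 6 + 7 + 9 + 2 = 43.
Total exposure: 7 days.
Posterior: α' = 2 + 43 = 45, β' = 4 + 7 = 11.
The posterior predictive for a window of length T is Negative Binomial with variance T·α'·(β'+T)/β'² = 7·45·18/121 = 5670/121.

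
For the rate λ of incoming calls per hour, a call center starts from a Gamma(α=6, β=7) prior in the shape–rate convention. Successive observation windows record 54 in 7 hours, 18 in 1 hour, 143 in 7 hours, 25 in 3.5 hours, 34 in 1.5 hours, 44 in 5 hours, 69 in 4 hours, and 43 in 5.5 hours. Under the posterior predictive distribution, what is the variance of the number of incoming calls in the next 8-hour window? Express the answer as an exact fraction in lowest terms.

Total count: 54 + 18 + 143 + 25 + 34 + 44 + 69 + 43 = 430.
Total exposure: 7 + 1 + 7 + 3.5 + 1.5 + 5 + 4 + 5.5 = 34.5 hours.
By Gamma–Poisson conjugacy, the posterior is Gamma(α + Σx, β + Σt) = Gamma(6 + 430, 7 + 34.5) = Gamma(436, 83/2).
The posterior predictive for a window of length T is Negative Binomial with variance T·α'·(β'+T)/β'² = 8·436·(99/2)/(6889/4) = 690624/6889.

690624/6889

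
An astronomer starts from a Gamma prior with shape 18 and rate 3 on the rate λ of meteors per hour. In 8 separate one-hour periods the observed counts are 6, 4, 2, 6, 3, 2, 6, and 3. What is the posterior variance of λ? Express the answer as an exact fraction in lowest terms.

Total count: 6 + 4 + 2 + 6 + 3 + 2 + 6 + 3 = 32.
Total exposure: 8 hours.
Conjugate update: add total count to the shape and total exposure to the rate, giving Gamma(50, 11).
Posterior variance = α'/β'² = 50/121.

50/121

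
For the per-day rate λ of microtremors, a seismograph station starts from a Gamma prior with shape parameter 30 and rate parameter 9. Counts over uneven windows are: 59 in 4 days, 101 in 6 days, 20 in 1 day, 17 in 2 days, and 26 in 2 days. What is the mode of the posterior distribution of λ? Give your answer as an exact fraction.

Total count: 59 + 101 + 20 + 17 + 26 = 223.
Total exposure: 4 + 6 + 1 + 2 + 2 = 15 days.
Posterior: α' = 30 + 223 = 253, β' = 9 + 15 = 24.
Posterior mode = (α'−1)/β' = 252/24 = 21/2.

21/2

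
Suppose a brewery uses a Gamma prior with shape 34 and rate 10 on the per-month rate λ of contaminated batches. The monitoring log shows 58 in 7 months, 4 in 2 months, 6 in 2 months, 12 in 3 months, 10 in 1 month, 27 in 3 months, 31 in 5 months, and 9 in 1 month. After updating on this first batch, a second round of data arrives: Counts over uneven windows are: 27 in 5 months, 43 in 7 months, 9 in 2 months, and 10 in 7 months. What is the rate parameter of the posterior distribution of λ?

55

Total count: 58 + 4 + 6 + 12 + 10 + 27 + 31 + 9 = 157.
Total exposure: 7 + 2 + 2 + 3 + 1 + 3 + 5 + 1 = 24 months.
After the first batch: Gamma(34 + 157, 10 + 24) = Gamma(191, 34).
Total count: 27 + 43 + 9 + 10 = 89.
Total exposure: 5 + 7 + 2 + 7 = 21 months.
After the second batch: Gamma(191 + 89, 34 + 21) = Gamma(280, 55).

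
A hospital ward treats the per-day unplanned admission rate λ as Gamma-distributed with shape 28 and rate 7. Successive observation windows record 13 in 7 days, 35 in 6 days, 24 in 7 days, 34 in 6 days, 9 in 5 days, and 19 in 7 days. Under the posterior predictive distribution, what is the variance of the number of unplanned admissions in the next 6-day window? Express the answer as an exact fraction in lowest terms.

612/25

Total count: 13 + 35 + 24 + 34 + 9 + 19 = 134.
Total exposure: 7 + 6 + 7 + 6 + 5 + 7 = 38 days.
Conjugate update: add total count to the shape and total exposure to the rate, giving Gamma(162, 45).
The posterior predictive for a window of length T is Negative Binomial with variance T·α'·(β'+T)/β'² = 6·162·51/2025 = 612/25.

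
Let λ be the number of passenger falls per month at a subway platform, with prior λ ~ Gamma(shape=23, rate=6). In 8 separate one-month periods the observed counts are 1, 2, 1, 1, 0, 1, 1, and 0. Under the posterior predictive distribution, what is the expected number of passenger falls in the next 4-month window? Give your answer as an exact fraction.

Total count: 1 + 2 + 1 + 1 + 0 + 1 + 1 + 0 = 7.
Total exposure: 8 months.
Gamma(α, β) with Poisson data over total exposure Σt gives posterior Gamma(α+Σx, β+Σt) = Gamma(30, 14).
Predictive mean over a 4-month window = T·E[λ|data] = 4·30/14 = 60/7.

60/7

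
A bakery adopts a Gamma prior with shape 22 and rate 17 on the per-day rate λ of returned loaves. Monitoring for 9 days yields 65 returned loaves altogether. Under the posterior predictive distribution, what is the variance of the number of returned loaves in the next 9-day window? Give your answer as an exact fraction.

Total count 65 over total exposure 9 days.
Posterior: α' = 22 + 65 = 87, β' = 17 + 9 = 26.
The posterior predictive for a window of length T is Negative Binomial with variance T·α'·(β'+T)/β'² = 9·87·35/676 = 27405/676.

27405/676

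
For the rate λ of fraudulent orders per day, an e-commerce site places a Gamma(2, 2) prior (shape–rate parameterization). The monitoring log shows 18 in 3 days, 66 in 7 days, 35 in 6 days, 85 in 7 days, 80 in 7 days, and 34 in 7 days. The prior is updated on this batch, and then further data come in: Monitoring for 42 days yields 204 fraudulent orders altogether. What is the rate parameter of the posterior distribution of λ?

Total count: 18 + 66 + 35 + 85 + 80 + 34 = 318.
Total exposure: 3 + 7 + 6 + 7 + 7 + 7 = 37 days.
After the first batch: Gamma(2 + 318, 2 + 37) = Gamma(320, 39).
Total count 204 over total exposure 42 days.
After the second batch: Gamma(320 + 204, 39 + 42) = Gamma(524, 81).

81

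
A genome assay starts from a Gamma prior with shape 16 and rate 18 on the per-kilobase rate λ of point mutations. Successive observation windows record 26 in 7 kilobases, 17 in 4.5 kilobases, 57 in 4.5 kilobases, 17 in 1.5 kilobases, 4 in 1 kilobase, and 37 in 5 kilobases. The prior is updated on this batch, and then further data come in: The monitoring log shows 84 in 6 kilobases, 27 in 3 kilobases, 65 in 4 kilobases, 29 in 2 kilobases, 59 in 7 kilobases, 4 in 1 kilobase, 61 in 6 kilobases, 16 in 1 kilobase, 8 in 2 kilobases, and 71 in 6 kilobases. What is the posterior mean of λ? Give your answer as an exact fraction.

1196/159

Total count: 26 + 17 + 57 + 17 + 4 + 37 = 158.
Total exposure: 7 + 4.5 + 4.5 + 1.5 + 1 + 5 = 23.5 kilobases.
After the first batch: Gamma(16 + 158, 18 + 23.5) = Gamma(174, 83/2).
Total count: 84 + 27 + 65 + 29 + 59 + 4 + 61 + 16 + 8 + 71 = 424.
Total exposure: 6 + 3 + 4 + 2 + 7 + 1 + 6 + 1 + 2 + 6 = 38 kilobases.
After the second batch: Gamma(174 + 424, 83/2 + 38) = Gamma(598, 159/2).
Posterior mean = α'/β' = 598/(159/2) = 1196/159.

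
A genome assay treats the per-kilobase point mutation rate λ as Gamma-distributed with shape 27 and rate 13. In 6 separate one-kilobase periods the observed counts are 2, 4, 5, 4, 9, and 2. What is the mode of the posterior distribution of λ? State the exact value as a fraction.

Total count: 2 + 4 + 5 + 4 + 9 + 2 = 26.
Total exposure: 6 kilobases.
Conjugate update: add total count to the shape and total exposure to the rate, giving Gamma(53, 19).
Posterior mode = (α'−1)/β' = 52/19.

52/19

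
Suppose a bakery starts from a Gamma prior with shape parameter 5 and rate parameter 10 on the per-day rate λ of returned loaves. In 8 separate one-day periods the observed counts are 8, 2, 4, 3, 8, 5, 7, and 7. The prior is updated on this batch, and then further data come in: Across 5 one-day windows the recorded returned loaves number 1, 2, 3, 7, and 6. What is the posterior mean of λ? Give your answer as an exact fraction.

Total count: 8 + 2 + 4 + 3 + 8 + 5 + 7 + 7 = 44.
Total exposure: 8 days.
After the first batch: Gamma(5 + 44, 10 + 8) = Gamma(49, 18).
Total count: 1 + 2 + 3 + 7 + 6 = 19.
Total exposure: 5 days.
After the second batch: Gamma(49 + 19, 18 + 5) = Gamma(68, 23).
Posterior mean = α'/β' = 68/23.

68/23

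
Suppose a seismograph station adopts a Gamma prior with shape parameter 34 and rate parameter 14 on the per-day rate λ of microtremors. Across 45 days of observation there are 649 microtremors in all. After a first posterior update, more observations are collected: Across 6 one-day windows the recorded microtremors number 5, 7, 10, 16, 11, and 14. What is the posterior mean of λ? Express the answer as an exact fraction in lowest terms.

Total count 649 over total exposure 45 days.
After the first batch: Gamma(34 + 649, 14 + 45) = Gamma(683, 59).
Total count: 5 + 7 + 10 + 16 + 11 + 14 = 63.
Total exposure: 6 days.
After the second batch: Gamma(683 + 63, 59 + 6) = Gamma(746, 65).
Posterior mean = α'/β' = 746/65.

746/65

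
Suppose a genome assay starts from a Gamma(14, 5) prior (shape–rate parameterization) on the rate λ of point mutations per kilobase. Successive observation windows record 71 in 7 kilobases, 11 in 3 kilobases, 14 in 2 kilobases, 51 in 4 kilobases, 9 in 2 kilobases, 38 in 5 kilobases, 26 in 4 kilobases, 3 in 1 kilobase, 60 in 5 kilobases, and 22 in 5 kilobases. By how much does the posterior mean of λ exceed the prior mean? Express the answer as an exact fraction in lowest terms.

Total count: 71 + 11 + 14 + 51 + 9 + 38 + 26 + 3 + 60 + 22 = 305.
Total exposure: 7 + 3 + 2 + 4 + 2 + 5 + 4 + 1 + 5 + 5 = 38 kilobases.
The Gamma prior is conjugate for the Poisson rate, so λ | data ~ Gamma(14+305, 5+38) = Gamma(319, 43).
Posterior mean = 319/43 = 319/43; prior mean = 14/5 = 14/5. Difference = 319/43 − 14/5 = 993/215.

993/215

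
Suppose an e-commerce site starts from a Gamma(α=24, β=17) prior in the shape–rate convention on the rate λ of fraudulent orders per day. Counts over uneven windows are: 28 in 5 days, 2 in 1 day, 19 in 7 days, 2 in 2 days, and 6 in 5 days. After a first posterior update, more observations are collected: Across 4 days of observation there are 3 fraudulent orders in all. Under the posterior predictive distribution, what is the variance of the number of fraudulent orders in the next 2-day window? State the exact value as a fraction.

Total count: 28 + 2 + 19 + 2 + 6 = 57.
Total exposure: 5 + 1 + 7 + 2 + 5 = 20 days.
After the first batch: Gamma(24 + 57, 17 + 20) = Gamma(81, 37).
Total count 3 over total exposure 4 days.
After the second batch: Gamma(81 + 3, 37 + 4) = Gamma(84, 41).
The posterior predictive for a window of length T is Negative Binomial with variance T·α'·(β'+T)/β'² = 2·84·43/1681 = 7224/1681.

7224/1681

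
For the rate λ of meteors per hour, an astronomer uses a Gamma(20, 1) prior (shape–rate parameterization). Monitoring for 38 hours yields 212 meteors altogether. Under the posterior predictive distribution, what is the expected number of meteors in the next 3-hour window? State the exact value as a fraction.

Total count 212 over total exposure 38 hours.
Posterior: α' = 20 + 212 = 232, β' = 1 + 38 = 39.
Predictive mean over a 3-hour window = T·E[λ|data] = 3·232/39 = 232/13.

232/13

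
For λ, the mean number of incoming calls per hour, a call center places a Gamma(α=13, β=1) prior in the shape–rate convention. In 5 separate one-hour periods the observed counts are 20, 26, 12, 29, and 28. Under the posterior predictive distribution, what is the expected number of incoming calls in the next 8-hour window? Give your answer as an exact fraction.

512/3

Total count: 20 + 26 + 12 + 29 + 28 = 115.
Total exposure: 5 hours.
By Gamma–Poisson conjugacy, the posterior is Gamma(α + Σx, β + Σt) = Gamma(13 + 115, 1 + 5) = Gamma(128, 6).
Predictive mean over an 8-hour window = T·E[λ|data] = 8·128/6 = 512/3.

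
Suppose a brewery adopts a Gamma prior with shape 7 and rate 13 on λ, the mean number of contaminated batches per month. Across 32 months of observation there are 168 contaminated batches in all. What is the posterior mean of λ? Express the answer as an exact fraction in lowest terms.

Total count 168 over total exposure 32 months.
By Gamma–Poisson conjugacy, the posterior is Gamma(α + Σx, β + Σt) = Gamma(7 + 168, 13 + 32) = Gamma(175, 45).
Posterior mean = α'/β' = 175/45 = 35/9.

35/9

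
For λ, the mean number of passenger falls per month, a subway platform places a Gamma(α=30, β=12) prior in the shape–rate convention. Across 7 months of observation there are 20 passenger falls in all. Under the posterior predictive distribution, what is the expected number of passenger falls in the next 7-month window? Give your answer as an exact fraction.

350/19

Total count 20 over total exposure 7 months.
The Gamma prior is conjugate for the Poisson rate, so λ | data ~ Gamma(30+20, 12+7) = Gamma(50, 19).
Predictive mean over a 7-month window = T·E[λ|data] = 7·50/19 = 350/19.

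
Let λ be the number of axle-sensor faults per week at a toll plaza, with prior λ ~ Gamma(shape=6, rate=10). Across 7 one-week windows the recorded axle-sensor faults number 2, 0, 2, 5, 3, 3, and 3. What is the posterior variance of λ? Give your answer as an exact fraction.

Total count: 2 + 0 + 2 + 5 + 3 + 3 + 3 = 18.
Total exposure: 7 weeks.
By Gamma–Poisson conjugacy, the posterior is Gamma(α + Σx, β + Σt) = Gamma(6 + 18, 10 + 7) = Gamma(24, 17).
Posterior variance = α'/β'² = 24/289.

24/289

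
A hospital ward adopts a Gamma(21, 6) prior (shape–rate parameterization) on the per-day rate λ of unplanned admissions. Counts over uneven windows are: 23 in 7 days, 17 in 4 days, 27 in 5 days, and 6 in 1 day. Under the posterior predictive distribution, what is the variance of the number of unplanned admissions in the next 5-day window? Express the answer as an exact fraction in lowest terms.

13160/529

Total count: 23 + 17 + 27 + 6 = 73.
Total exposure: 7 + 4 + 5 + 1 = 17 days.
Gamma(α, β) with Poisson data over total exposure Σt gives posterior Gamma(α+Σx, β+Σt) = Gamma(94, 23).
The posterior predictive for a window of length T is Negative Binomial with variance T·α'·(β'+T)/β'² = 5·94·28/529 = 13160/529.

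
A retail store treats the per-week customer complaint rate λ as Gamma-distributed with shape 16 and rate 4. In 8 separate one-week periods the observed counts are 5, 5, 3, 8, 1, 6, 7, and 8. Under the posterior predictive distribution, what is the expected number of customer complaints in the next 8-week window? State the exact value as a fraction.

118/3

Total count: 5 + 5 + 3 + 8 + 1 + 6 + 7 + 8 = 43.
Total exposure: 8 weeks.
Gamma(α, β) with Poisson data over total exposure Σt gives posterior Gamma(α+Σx, β+Σt) = Gamma(59, 12).
Predictive mean over an 8-week window = T·E[λ|data] = 8·59/12 = 118/3.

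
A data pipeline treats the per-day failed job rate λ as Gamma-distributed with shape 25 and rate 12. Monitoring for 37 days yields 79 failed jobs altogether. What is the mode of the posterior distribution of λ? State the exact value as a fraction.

103/49

Total count 79 over total exposure 37 days.
Posterior: α' = 25 + 79 = 104, β' = 12 + 37 = 49.
Posterior mode = (α'−1)/β' = 103/49.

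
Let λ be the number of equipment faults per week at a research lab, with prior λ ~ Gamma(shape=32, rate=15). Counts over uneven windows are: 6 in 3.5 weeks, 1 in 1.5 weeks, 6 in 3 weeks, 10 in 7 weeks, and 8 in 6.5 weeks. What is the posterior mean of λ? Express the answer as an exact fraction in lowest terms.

126/73

Total count: 6 + 1 + 6 + 10 + 8 = 31.
Total exposure: 3.5 + 1.5 + 3 + 7 + 6.5 = 21.5 weeks.
Gamma(α, β) with Poisson data over total exposure Σt gives posterior Gamma(α+Σx, β+Σt) = Gamma(63, 73/2).
Posterior mean = α'/β' = 63/(73/2) = 126/73.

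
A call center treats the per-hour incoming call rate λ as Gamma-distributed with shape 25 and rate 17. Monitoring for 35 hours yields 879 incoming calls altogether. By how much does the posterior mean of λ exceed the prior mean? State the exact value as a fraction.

Total count 879 over total exposure 35 hours.
By Gamma–Poisson conjugacy, the posterior is Gamma(α + Σx, β + Σt) = Gamma(25 + 879, 17 + 35) = Gamma(904, 52).
Posterior mean = 904/52 = 226/13; prior mean = 25/17 = 25/17. Difference = 226/13 − 25/17 = 3517/221.

3517/221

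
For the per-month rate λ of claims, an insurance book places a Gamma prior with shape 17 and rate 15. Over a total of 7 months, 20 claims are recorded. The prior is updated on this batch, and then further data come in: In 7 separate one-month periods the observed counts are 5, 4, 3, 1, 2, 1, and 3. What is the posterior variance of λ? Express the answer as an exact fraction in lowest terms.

56/841

Total count 20 over total exposure 7 months.
After the first batch: Gamma(17 + 20, 15 + 7) = Gamma(37, 22).
Total count: 5 + 4 + 3 + 1 + 2 + 1 + 3 = 19.
Total exposure: 7 months.
After the second batch: Gamma(37 + 19, 22 + 7) = Gamma(56, 29).
Posterior variance = α'/β'² = 56/841.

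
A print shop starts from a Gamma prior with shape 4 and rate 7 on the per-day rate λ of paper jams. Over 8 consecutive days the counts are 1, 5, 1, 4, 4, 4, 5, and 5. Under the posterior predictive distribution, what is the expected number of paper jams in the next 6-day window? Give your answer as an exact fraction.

66/5

Total count: 1 + 5 + 1 + 4 + 4 + 4 + 5 + 5 = 29.
Total exposure: 8 days.
Conjugate update: add total count to the shape and total exposure to the rate, giving Gamma(33, 15).
Predictive mean over a 6-day window = T·E[λ|data] = 6·33/15 = 66/5.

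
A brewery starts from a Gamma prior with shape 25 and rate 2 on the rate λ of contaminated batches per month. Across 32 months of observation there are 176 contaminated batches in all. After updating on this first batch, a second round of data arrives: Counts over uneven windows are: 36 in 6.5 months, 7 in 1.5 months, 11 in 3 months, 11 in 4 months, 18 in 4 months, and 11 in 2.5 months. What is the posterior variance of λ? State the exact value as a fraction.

1180/12321

Total count 176 over total exposure 32 months.
After the first batch: Gamma(25 + 176, 2 + 32) = Gamma(201, 34).
Total count: 36 + 7 + 11 + 11 + 18 + 11 = 94.
Total exposure: 6.5 + 1.5 + 3 + 4 + 4 + 2.5 = 21.5 months.
After the second batch: Gamma(201 + 94, 34 + 21.5) = Gamma(295, 111/2).
Posterior variance = α'/β'² = 295/(12321/4) = 1180/12321.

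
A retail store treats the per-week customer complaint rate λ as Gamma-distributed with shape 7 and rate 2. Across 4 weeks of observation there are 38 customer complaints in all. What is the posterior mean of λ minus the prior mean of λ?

Total count 38 over total exposure 4 weeks.
Conjugate update: add total count to the shape and total exposure to the rate, giving Gamma(45, 6).
Posterior mean = 45/6 = 15/2; prior mean = 7/2 = 7/2. Difference = 15/2 − 7/2 = 4.

4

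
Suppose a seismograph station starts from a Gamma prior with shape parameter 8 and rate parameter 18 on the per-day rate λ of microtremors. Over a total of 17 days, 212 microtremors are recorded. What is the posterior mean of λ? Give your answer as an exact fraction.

Total count 212 over total exposure 17 days.
Conjugate update: add total count to the shape and total exposure to the rate, giving Gamma(220, 35).
Posterior mean = α'/β' = 220/35 = 44/7.

44/7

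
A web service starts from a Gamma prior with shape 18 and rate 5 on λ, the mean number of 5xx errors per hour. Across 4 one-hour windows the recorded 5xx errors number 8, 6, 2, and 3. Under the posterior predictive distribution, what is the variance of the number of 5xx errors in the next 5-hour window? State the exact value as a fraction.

Total count: 8 + 6 + 2 + 3 = 19.
Total exposure: 4 hours.
By Gamma–Poisson conjugacy, the posterior is Gamma(α + Σx, β + Σt) = Gamma(18 + 19, 5 + 4) = Gamma(37, 9).
The posterior predictive for a window of length T is Negative Binomial with variance T·α'·(β'+T)/β'² = 5·37·14/81 = 2590/81.

2590/81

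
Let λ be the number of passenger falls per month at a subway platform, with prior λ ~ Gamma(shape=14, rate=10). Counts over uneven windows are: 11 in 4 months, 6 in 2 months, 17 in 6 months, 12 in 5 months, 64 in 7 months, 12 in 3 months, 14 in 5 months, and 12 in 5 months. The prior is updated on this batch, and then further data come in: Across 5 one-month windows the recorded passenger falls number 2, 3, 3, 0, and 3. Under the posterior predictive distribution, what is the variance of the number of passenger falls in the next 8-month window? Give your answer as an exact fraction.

Total count: 11 + 6 + 17 + 12 + 64 + 12 + 14 + 12 = 148.
Total exposure: 4 + 2 + 6 + 5 + 7 + 3 + 5 + 5 = 37 months.
After the first batch: Gamma(14 + 148, 10 + 37) = Gamma(162, 47).
Total count: 2 + 3 + 3 + 0 + 3 = 11.
Total exposure: 5 months.
After the second batch: Gamma(162 + 11, 47 + 5) = Gamma(173, 52).
The posterior predictive for a window of length T is Negative Binomial with variance T·α'·(β'+T)/β'² = 8·173·60/2704 = 5190/169.

5190/169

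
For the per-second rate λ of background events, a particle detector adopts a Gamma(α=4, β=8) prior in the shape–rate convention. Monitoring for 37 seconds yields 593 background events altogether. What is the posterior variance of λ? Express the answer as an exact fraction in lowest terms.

Total count 593 over total exposure 37 seconds.
The Gamma prior is conjugate for the Poisson rate, so λ | data ~ Gamma(4+593, 8+37) = Gamma(597, 45).
Posterior variance = α'/β'² = 597/2025 = 199/675.

199/675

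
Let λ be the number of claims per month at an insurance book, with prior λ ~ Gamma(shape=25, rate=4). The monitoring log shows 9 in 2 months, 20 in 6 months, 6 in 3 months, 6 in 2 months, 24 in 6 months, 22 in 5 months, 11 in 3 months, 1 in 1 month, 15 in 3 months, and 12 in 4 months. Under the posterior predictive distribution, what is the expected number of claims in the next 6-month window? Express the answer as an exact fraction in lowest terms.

302/13

Total count: 9 + 20 + 6 + 6 + 24 + 22 + 11 + 1 + 15 + 12 = 126.
Total exposure: 2 + 6 + 3 + 2 + 6 + 5 + 3 + 1 + 3 + 4 = 35 months.
Gamma(α, β) with Poisson data over total exposure Σt gives posterior Gamma(α+Σx, β+Σt) = Gamma(151, 39).
Predictive mean over a 6-month window = T·E[λ|data] = 6·151/39 = 302/13.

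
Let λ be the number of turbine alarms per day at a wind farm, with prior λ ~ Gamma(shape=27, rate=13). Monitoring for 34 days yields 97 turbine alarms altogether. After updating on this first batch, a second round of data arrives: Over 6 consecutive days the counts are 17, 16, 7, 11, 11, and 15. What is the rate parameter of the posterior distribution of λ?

Total count 97 over total exposure 34 days.
After the first batch: Gamma(27 + 97, 13 + 34) = Gamma(124, 47).
Total count: 17 + 16 + 7 + 11 + 11 + 15 = 77.
Total exposure: 6 days.
After the second batch: Gamma(124 + 77, 47 + 6) = Gamma(201, 53).

53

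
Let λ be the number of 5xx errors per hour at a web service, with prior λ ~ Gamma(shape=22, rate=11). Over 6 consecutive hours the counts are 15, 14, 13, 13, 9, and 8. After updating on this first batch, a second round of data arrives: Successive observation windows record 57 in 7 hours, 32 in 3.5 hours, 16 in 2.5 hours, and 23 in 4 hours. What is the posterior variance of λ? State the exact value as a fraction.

Total count: 15 + 14 + 13 + 13 + 9 + 8 = 72.
Total exposure: 6 hours.
After the first batch: Gamma(22 + 72, 11 + 6) = Gamma(94, 17).
Total count: 57 + 32 + 16 + 23 = 128.
Total exposure: 7 + 3.5 + 2.5 + 4 = 17 hours.
After the second batch: Gamma(94 + 128, 17 + 17) = Gamma(222, 34).
Posterior variance = α'/β'² = 222/1156 = 111/578.

111/578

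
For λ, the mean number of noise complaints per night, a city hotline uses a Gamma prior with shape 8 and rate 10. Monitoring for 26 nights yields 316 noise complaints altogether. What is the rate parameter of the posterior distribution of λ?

36

Total count 316 over total exposure 26 nights.
The Gamma prior is conjugate for the Poisson rate, so λ | data ~ Gamma(8+316, 10+26) = Gamma(324, 36).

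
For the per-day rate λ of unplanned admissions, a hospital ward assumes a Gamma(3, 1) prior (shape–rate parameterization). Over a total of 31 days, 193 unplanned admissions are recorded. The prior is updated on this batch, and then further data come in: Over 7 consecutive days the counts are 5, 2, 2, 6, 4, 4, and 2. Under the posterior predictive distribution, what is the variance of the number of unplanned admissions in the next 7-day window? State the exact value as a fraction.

5474/117

Total count 193 over total exposure 31 days.
After the first batch: Gamma(3 + 193, 1 + 31) = Gamma(196, 32).
Total count: 5 + 2 + 2 + 6 + 4 + 4 + 2 = 25.
Total exposure: 7 days.
After the second batch: Gamma(196 + 25, 32 + 7) = Gamma(221, 39).
The posterior predictive for a window of length T is Negative Binomial with variance T·α'·(β'+T)/β'² = 7·221·46/1521 = 5474/117.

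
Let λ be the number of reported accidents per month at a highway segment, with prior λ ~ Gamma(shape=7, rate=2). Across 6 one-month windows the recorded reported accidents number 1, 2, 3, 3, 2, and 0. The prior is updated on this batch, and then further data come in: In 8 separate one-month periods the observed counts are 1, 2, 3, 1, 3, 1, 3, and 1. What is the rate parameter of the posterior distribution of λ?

16

Total count: 1 + 2 + 3 + 3 + 2 + 0 = 11.
Total exposure: 6 months.
After the first batch: Gamma(7 + 11, 2 + 6) = Gamma(18, 8).
Total count: 1 + 2 + 3 + 1 + 3 + 1 + 3 + 1 = 15.
Total exposure: 8 months.
After the second batch: Gamma(18 + 15, 8 + 8) = Gamma(33, 16).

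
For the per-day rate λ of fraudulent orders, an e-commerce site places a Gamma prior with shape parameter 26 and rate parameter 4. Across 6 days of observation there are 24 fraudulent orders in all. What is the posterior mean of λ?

5

Total count 24 over total exposure 6 days.
The Gamma prior is conjugate for the Poisson rate, so λ | data ~ Gamma(26+24, 4+6) = Gamma(50, 10).
Posterior mean = α'/β' = 50/10 = 5.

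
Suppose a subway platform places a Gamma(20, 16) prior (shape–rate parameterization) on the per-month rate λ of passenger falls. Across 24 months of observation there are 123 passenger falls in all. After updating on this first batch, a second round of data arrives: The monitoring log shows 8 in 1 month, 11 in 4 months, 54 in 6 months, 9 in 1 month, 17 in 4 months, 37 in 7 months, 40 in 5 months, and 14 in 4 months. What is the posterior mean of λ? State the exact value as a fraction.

37/8

Total count 123 over total exposure 24 months.
After the first batch: Gamma(20 + 123, 16 + 24) = Gamma(143, 40).
Total count: 8 + 11 + 54 + 9 + 17 + 37 + 40 + 14 = 190.
Total exposure: 1 + 4 + 6 + 1 + 4 + 7 + 5 + 4 = 32 months.
After the second batch: Gamma(143 + 190, 40 + 32) = Gamma(333, 72).
Posterior mean = α'/β' = 333/72 = 37/8.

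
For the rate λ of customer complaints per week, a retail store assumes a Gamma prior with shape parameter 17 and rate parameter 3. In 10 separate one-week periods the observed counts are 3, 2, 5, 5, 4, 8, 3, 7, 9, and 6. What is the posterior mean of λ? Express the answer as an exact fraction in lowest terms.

Total count: 3 + 2 + 5 + 5 + 4 + 8 + 3 + 7 + 9 + 6 = 52.
Total exposure: 10 weeks.
Conjugate update: add total count to the shape and total exposure to the rate, giving Gamma(69, 13).
Posterior mean = α'/β' = 69/13.

69/13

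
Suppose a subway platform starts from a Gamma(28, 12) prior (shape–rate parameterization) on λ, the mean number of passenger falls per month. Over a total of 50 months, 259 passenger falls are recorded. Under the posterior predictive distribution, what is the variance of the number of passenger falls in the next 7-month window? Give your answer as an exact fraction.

138621/3844

Total count 259 over total exposure 50 months.
The Gamma prior is conjugate for the Poisson rate, so λ | data ~ Gamma(28+259, 12+50) = Gamma(287, 62).
The posterior predictive for a window of length T is Negative Binomial with variance T·α'·(β'+T)/β'² = 7·287·69/3844 = 138621/3844.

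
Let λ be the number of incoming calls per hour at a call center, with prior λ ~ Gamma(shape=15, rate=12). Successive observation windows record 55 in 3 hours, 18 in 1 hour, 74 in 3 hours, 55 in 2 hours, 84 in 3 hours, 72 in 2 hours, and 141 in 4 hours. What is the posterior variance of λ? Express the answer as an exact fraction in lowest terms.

Total count: 55 + 18 + 74 + 55 + 84 + 72 + 141 = 499.
Total exposure: 3 + 1 + 3 + 2 + 3 + 2 + 4 = 18 hours.
By Gamma–Poisson conjugacy, the posterior is Gamma(α + Σx, β + Σt) = Gamma(15 + 499, 12 + 18) = Gamma(514, 30).
Posterior variance = α'/β'² = 514/900 = 257/450.

257/450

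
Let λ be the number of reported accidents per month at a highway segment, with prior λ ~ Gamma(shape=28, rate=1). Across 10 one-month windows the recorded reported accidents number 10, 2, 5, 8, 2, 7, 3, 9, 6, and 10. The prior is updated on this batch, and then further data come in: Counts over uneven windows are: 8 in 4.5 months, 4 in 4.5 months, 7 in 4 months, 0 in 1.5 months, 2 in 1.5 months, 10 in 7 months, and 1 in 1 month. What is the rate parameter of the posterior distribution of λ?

Total count: 10 + 2 + 5 + 8 + 2 + 7 + 3 + 9 + 6 + 10 = 62.
Total exposure: 10 months.
After the first batch: Gamma(28 + 62, 1 + 10) = Gamma(90, 11).
Total count: 8 + 4 + 7 + 0 + 2 + 10 + 1 = 32.
Total exposure: 4.5 + 4.5 + 4 + 1.5 + 1.5 + 7 + 1 = 24 months.
After the second batch: Gamma(90 + 32, 11 + 24) = Gamma(122, 35).

35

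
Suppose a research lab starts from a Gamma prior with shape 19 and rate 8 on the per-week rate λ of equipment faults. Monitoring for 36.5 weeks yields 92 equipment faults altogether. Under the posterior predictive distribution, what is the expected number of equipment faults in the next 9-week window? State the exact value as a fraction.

1998/89

Total count 92 over total exposure 36.5 weeks.
Posterior: α' = 19 + 92 = 111, β' = 8 + 36.5 = 89/2.
Predictive mean over a 9-week window = T·E[λ|data] = 9·111/(89/2) = 1998/89.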